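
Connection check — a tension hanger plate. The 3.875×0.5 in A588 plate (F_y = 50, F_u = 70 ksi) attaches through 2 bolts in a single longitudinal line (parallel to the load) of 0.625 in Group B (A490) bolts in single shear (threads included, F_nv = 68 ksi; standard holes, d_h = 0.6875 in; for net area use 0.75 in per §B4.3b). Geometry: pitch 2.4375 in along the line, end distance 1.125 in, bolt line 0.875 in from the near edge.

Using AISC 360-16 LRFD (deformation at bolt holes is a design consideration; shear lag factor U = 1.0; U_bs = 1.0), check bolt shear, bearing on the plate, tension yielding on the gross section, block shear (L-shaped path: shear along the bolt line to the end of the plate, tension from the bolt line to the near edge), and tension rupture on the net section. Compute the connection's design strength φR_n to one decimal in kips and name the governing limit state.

31.3 kips (bolt shear governs)

Bolt shear: A_b = π(0.625)²/4 = 0.3068 in². φR_n = 0.75 × 68 × 0.3068 × 2 × 1 = 31.3 kips.
Bearing (0.5 in plate, F_u = 70 ksi): end bolts L_c = 1.125 − 0.6875/2 = 0.78125, R_n = min(1.2×0.78125×0.5×70, 2.4×0.625×0.5×70) = 32.813 kips/bolt; interior L_c = 2.4375 − 0.6875 = 1.75, R_n = 52.5 kips/bolt. φR_n = 0.75 × (1×32.813 + 1×52.5) = 64.0 kips.
Tension yield (gross): A_g = 3.875×0.5 = 1.9375 in². φR_n = 0.90 × 50 × 1.9375 = 87.2 kips.
Block shear: shear path 1×[1.125+1×2.4375] = 1×3.5625 in, A_gv = 1.7813, A_nv = 1×(3.5625 − 1.5×0.75)×0.5 = 1.2188 in²; tension to near edge: (0.875 − 0.5×0.75)×0.5 = 0.25 in². R_n = min(0.6×70×1.2188, 0.6×50×1.7813) + 1.0×70×0.25 = min(51.19, 53.439) + 17.5 = 68.69 kips. φR_n = 0.75 × 68.69 = 51.5 kips.
Tension rupture (net): A_n = (3.875 − 1×0.75)×0.5 = 1.5625 in² (U = 1.0, A_e = A_n). φR_n = 0.75 × 70 × 1.5625 = 82.0 kips.
Governing: min(31.3, 64.0, 87.2, 51.5, 82.0) = 31.3 kips → bolt shear.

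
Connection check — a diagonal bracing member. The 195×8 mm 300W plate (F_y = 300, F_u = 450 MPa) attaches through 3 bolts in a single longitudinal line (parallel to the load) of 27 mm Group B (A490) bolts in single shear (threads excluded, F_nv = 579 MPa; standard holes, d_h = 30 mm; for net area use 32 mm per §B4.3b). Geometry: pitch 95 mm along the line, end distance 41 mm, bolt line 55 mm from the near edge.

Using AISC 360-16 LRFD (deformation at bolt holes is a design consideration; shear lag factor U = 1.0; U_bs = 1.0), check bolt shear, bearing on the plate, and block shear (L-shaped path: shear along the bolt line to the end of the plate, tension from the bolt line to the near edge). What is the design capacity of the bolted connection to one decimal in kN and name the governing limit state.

Bolt shear: A_b = π(27)²/4 = 572.56 mm². φR_n = 0.75 × 579 × 572.56 × 3 × 1 = 745.9 kN.
Bearing (8 mm plate, F_u = 450 MPa): end bolts L_c = 41 − 30/2 = 26, R_n = min(1.2×26×8×450, 2.4×27×8×450) = 112.32 kN/bolt; interior L_c = 95 − 30 = 65, R_n = 233.28 kN/bolt. φR_n = 0.75 × (1×112.32 + 2×233.28) = 434.2 kN.
Block shear: shear path 1×[41+2×95] = 1×231 mm, A_gv = 1848, A_nv = 1×(231 − 2.5×32)×8 = 1208 mm²; tension to near edge: (55 − 0.5×32)×8 = 312 mm². R_n = min(0.6×450×1208, 0.6×300×1848) + 1.0×450×312 = min(326.16, 332.64) + 140.4 = 466.56 kN. φR_n = 0.75 × 466.56 = 349.9 kN.
Governing: min(745.9, 434.2, 349.9) = 349.9 kN → block shear.

349.9 kN (block shear governs)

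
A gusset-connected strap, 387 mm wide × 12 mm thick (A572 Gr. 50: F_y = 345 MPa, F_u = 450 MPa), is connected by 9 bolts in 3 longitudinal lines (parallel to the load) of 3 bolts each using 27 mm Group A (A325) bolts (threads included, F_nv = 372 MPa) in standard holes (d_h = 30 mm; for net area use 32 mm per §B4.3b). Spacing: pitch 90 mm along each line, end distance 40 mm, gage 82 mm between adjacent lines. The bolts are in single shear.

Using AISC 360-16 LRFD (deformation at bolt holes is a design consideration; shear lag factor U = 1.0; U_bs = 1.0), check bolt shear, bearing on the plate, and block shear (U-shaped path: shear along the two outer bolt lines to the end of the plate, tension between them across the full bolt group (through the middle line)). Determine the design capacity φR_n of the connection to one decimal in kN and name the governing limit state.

Bolt shear: A_b = π(27)²/4 = 572.56 mm². φR_n = 0.75 × 372 × 572.56 × 9 × 1 = 1437.7 kN.
Bearing (12 mm plate, F_u = 450 MPa): end bolts L_c = 40 − 30/2 = 25, R_n = min(1.2×25×12×450, 2.4×27×12×450) = 162 kN/bolt; interior L_c = 90 − 30 = 60, R_n = 349.92 kN/bolt. φR_n = 0.75 × (3×162 + 6×349.92) = 1939.1 kN.
Block shear: shear path 2×[40+2×90] = 2×220 mm, A_gv = 5280, A_nv = 2×(220 − 2.5×32)×12 = 3360 mm²; tension across gage: (164 − 2×32)×12 = 1200 mm². R_n = min(0.6×450×3360, 0.6×345×5280) + 1.0×450×1200 = min(907.2, 1093) + 540 = 1447.2 kN. φR_n = 0.75 × 1447.2 = 1085.4 kN.
Governing: min(1437.7, 1939.1, 1085.4) = 1085.4 kN → block shear.

1085.4 kN (block shear governs)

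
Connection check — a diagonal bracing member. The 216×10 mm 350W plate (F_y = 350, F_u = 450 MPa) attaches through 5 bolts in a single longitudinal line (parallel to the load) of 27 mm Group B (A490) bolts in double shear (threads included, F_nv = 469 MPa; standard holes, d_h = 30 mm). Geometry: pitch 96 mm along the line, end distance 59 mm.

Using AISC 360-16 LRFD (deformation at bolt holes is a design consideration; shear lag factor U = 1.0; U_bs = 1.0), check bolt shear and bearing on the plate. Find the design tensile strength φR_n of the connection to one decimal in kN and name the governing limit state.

1053.0 kN (bearing governs)

Bolt shear: A_b = π(27)²/4 = 572.56 mm². φR_n = 0.75 × 469 × 572.56 × 5 × 2 = 2014.0 kN.
Bearing (10 mm plate, F_u = 450 MPa): end bolts L_c = 59 − 30/2 = 44, R_n = min(1.2×44×10×450, 2.4×27×10×450) = 237.6 kN/bolt; interior L_c = 96 − 30 = 66, R_n = 291.6 kN/bolt. φR_n = 0.75 × (1×237.6 + 4×291.6) = 1053.0 kN.
Governing: min(2014.0, 1053.0) = 1053.0 kN → bearing.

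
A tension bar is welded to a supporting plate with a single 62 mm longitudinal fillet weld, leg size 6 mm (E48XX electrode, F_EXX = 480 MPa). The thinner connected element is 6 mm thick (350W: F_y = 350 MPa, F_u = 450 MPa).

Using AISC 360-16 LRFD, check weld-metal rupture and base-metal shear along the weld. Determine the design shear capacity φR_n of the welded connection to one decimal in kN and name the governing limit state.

Weld metal: throat = 0.707×6 = 4.242 mm, L = 62 mm. φR_n = 0.75 × 0.6 × 480 × 4.242 × 62 = 56.8 kN.
Base metal shear (6 mm plate): yield φR_n = 1.0×0.6×350×6×62 = 78.1 kN; rupture φR_n = 0.75×0.6×450×6×62 = 75.3 kN; take 75.3 kN (rupture).
Governing: min(56.8, 75.3) = 56.8 kN → weld metal.

56.8 kN (weld metal governs)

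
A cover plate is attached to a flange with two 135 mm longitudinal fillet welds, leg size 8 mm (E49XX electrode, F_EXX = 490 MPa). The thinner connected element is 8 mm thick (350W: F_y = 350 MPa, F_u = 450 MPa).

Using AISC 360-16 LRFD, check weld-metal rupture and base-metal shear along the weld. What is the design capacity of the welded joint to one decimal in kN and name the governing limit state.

Weld metal: throat = 0.707×8 = 5.656 mm, L = 2×135 = 270 mm. φR_n = 0.75 × 0.6 × 490 × 5.656 × 270 = 336.7 kN.
Base metal shear (8 mm plate): yield φR_n = 1.0×0.6×350×8×270 = 453.6 kN; rupture φR_n = 0.75×0.6×450×8×270 = 437.4 kN; take 437.4 kN (rupture).
Governing: min(336.7, 437.4) = 336.7 kN → weld metal.

336.7 kN (weld metal governs)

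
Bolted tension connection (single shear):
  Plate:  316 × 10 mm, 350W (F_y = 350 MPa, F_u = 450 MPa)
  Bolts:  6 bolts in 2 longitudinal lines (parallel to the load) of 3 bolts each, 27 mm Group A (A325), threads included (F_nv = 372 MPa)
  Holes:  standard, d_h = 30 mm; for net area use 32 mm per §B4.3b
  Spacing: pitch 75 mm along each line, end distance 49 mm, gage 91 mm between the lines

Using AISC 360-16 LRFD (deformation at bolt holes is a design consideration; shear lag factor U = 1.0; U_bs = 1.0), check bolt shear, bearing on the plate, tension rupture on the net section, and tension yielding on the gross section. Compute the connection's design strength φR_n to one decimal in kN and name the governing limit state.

Bolt shear: A_b = π(27)²/4 = 572.56 mm². φR_n = 0.75 × 372 × 572.56 × 6 × 1 = 958.5 kN.
Bearing (10 mm plate, F_u = 450 MPa): end bolts L_c = 49 − 30/2 = 34, R_n = min(1.2×34×10×450, 2.4×27×10×450) = 183.6 kN/bolt; interior L_c = 75 − 30 = 45, R_n = 243 kN/bolt. φR_n = 0.75 × (2×183.6 + 4×243) = 1004.4 kN.
Tension rupture (net): A_n = (316 − 2×32)×10 = 2520 mm² (U = 1.0, A_e = A_n). φR_n = 0.75 × 450 × 2520 = 850.5 kN.
Tension yield (gross): A_g = 316×10 = 3160 mm². φR_n = 0.90 × 350 × 3160 = 995.4 kN.
Governing: min(958.5, 1004.4, 850.5, 995.4) = 850.5 kN → net-section rupture.

850.5 kN (net-section rupture governs)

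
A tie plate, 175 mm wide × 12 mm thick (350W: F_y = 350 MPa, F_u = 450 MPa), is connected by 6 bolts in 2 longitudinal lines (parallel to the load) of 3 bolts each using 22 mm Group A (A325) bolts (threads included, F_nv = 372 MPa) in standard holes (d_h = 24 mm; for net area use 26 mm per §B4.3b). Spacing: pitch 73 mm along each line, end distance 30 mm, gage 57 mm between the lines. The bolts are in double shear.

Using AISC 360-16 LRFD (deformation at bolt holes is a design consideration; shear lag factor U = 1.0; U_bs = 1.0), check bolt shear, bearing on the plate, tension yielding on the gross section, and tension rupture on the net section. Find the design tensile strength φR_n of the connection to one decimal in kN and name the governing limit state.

Bolt shear: A_b = π(22)²/4 = 380.13 mm². φR_n = 0.75 × 372 × 380.13 × 6 × 2 = 1272.7 kN.
Bearing (12 mm plate, F_u = 450 MPa): end bolts L_c = 30 − 24/2 = 18, R_n = min(1.2×18×12×450, 2.4×22×12×450) = 116.64 kN/bolt; interior L_c = 73 − 24 = 49, R_n = 285.12 kN/bolt. φR_n = 0.75 × (2×116.64 + 4×285.12) = 1030.3 kN.
Tension yield (gross): A_g = 175×12 = 2100 mm². φR_n = 0.90 × 350 × 2100 = 661.5 kN.
Tension rupture (net): A_n = (175 − 2×26)×12 = 1476 mm² (U = 1.0, A_e = A_n). φR_n = 0.75 × 450 × 1476 = 498.2 kN.
Governing: min(1272.7, 1030.3, 661.5, 498.2) = 498.2 kN → net-section rupture.

498.2 kN (net-section rupture governs)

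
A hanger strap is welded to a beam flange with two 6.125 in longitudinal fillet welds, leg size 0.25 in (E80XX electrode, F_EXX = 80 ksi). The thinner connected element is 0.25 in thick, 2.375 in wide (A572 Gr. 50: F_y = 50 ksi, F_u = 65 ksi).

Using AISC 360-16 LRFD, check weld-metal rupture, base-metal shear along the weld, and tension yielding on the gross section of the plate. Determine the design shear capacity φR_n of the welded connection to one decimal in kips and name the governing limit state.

26.7 kips (gross-section yield governs)

Weld metal: throat = 0.707×0.25 = 0.17675 in, L = 2×6.125 = 12.25 in. φR_n = 0.75 × 0.6 × 80 × 0.17675 × 12.25 = 77.9 kips.
Base metal shear (0.25 in plate): yield φR_n = 1.0×0.6×50×0.25×12.25 = 91.9 kips; rupture φR_n = 0.75×0.6×65×0.25×12.25 = 89.6 kips; take 89.6 kips (rupture).
Tension yield (gross): A_g = 2.375×0.25 = 0.59375 in². φR_n = 0.90 × 50 × 0.59375 = 26.7 kips.
Governing: min(77.9, 89.6, 26.7) = 26.7 kips → gross-section yield.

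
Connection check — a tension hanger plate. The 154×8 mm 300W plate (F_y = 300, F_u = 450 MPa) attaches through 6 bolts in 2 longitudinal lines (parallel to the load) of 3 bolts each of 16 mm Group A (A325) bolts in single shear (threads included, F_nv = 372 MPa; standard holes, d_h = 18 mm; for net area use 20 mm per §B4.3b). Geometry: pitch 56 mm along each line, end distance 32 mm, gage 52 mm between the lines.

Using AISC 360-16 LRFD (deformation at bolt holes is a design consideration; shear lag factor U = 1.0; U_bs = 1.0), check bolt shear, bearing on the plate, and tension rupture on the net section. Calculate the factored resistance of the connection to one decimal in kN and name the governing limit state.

307.8 kN (net-section rupture governs)

Bolt shear: A_b = π(16)²/4 = 201.06 mm². φR_n = 0.75 × 372 × 201.06 × 6 × 1 = 336.6 kN.
Bearing (8 mm plate, F_u = 450 MPa): end bolts L_c = 32 − 18/2 = 23, R_n = min(1.2×23×8×450, 2.4×16×8×450) = 99.36 kN/bolt; interior L_c = 56 − 18 = 38, R_n = 138.24 kN/bolt. φR_n = 0.75 × (2×99.36 + 4×138.24) = 563.8 kN.
Tension rupture (net): A_n = (154 − 2×20)×8 = 912 mm² (U = 1.0, A_e = A_n). φR_n = 0.75 × 450 × 912 = 307.8 kN.
Governing: min(336.6, 563.8, 307.8) = 307.8 kN → net-section rupture.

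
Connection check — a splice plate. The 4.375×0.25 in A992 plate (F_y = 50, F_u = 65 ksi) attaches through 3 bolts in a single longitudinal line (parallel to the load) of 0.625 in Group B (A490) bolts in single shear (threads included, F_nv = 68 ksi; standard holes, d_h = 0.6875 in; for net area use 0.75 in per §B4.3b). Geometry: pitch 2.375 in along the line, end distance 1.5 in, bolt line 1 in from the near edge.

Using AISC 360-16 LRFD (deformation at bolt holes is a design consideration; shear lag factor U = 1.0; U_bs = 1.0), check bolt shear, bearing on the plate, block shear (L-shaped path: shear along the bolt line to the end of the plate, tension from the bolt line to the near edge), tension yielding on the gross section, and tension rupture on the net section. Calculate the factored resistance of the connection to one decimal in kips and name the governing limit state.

39.6 kips (block shear governs)

Bolt shear: A_b = π(0.625)²/4 = 0.3068 in². φR_n = 0.75 × 68 × 0.3068 × 3 × 1 = 46.9 kips.
Bearing (0.25 in plate, F_u = 65 ksi): end bolts L_c = 1.5 − 0.6875/2 = 1.15625, R_n = min(1.2×1.15625×0.25×65, 2.4×0.625×0.25×65) = 22.547 kips/bolt; interior L_c = 2.375 − 0.6875 = 1.6875, R_n = 24.375 kips/bolt. φR_n = 0.75 × (1×22.547 + 2×24.375) = 53.5 kips.
Block shear: shear path 1×[1.5+2×2.375] = 1×6.25 in, A_gv = 1.5625, A_nv = 1×(6.25 − 2.5×0.75)×0.25 = 1.0938 in²; tension to near edge: (1 − 0.5×0.75)×0.25 = 0.15625 in². R_n = min(0.6×65×1.0938, 0.6×50×1.5625) + 1.0×65×0.15625 = min(42.658, 46.875) + 10.156 = 52.814 kips. φR_n = 0.75 × 52.814 = 39.6 kips.
Tension yield (gross): A_g = 4.375×0.25 = 1.0938 in². φR_n = 0.90 × 50 × 1.0938 = 49.2 kips.
Tension rupture (net): A_n = (4.375 − 1×0.75)×0.25 = 0.90625 in² (U = 1.0, A_e = A_n). φR_n = 0.75 × 65 × 0.90625 = 44.2 kips.
Governing: min(46.9, 53.5, 39.6, 49.2, 44.2) = 39.6 kips → block shear.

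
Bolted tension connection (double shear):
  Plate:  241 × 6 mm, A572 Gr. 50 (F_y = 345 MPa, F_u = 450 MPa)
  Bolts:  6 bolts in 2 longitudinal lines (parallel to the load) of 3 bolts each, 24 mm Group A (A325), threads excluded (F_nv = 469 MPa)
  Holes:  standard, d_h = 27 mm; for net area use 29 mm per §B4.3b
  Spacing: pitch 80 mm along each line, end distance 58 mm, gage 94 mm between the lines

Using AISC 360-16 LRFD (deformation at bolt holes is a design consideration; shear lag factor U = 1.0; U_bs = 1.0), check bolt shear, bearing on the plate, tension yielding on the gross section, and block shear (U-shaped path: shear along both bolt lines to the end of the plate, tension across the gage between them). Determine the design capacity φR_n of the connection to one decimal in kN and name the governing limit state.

Bolt shear: A_b = π(24)²/4 = 452.39 mm². φR_n = 0.75 × 469 × 452.39 × 6 × 2 = 1909.5 kN.
Bearing (6 mm plate, F_u = 450 MPa): end bolts L_c = 58 − 27/2 = 44.5, R_n = min(1.2×44.5×6×450, 2.4×24×6×450) = 144.18 kN/bolt; interior L_c = 80 − 27 = 53, R_n = 155.52 kN/bolt. φR_n = 0.75 × (2×144.18 + 4×155.52) = 682.8 kN.
Tension yield (gross): A_g = 241×6 = 1446 mm². φR_n = 0.90 × 345 × 1446 = 449.0 kN.
Block shear: shear path 2×[58+2×80] = 2×218 mm, A_gv = 2616, A_nv = 2×(218 − 2.5×29)×6 = 1746 mm²; tension across gage: (94 − 1×29)×6 = 390 mm². R_n = min(0.6×450×1746, 0.6×345×2616) + 1.0×450×390 = min(471.42, 541.51) + 175.5 = 646.92 kN. φR_n = 0.75 × 646.92 = 485.2 kN.
Governing: min(1909.5, 682.8, 449.0, 485.2) = 449.0 kN → gross-section yield.

449.0 kN (gross-section yield governs)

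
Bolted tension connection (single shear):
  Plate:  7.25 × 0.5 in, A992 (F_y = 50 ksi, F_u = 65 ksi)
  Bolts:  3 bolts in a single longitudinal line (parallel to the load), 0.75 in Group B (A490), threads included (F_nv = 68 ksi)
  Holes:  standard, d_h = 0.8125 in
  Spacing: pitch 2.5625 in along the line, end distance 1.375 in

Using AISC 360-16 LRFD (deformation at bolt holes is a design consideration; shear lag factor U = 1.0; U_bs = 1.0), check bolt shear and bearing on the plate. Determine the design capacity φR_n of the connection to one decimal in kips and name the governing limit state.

Bolt shear: A_b = π(0.75)²/4 = 0.44179 in². φR_n = 0.75 × 68 × 0.44179 × 3 × 1 = 67.6 kips.
Bearing (0.5 in plate, F_u = 65 ksi): end bolts L_c = 1.375 − 0.8125/2 = 0.96875, R_n = min(1.2×0.96875×0.5×65, 2.4×0.75×0.5×65) = 37.781 kips/bolt; interior L_c = 2.5625 − 0.8125 = 1.75, R_n = 58.5 kips/bolt. φR_n = 0.75 × (1×37.781 + 2×58.5) = 116.1 kips.
Governing: min(67.6, 116.1) = 67.6 kips → bolt shear.

67.6 kips (bolt shear governs)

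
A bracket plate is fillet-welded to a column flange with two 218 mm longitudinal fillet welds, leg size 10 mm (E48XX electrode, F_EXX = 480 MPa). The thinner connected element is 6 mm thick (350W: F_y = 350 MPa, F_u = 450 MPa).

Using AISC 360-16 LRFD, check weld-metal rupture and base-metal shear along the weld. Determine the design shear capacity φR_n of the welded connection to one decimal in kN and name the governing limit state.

Weld metal: throat = 0.707×10 = 7.07 mm, L = 2×218 = 436 mm. φR_n = 0.75 × 0.6 × 480 × 7.07 × 436 = 665.8 kN.
Base metal shear (6 mm plate): yield φR_n = 1.0×0.6×350×6×436 = 549.4 kN; rupture φR_n = 0.75×0.6×450×6×436 = 529.7 kN; take 529.7 kN (rupture).
Governing: min(665.8, 529.7) = 529.7 kN → base-metal shear.

529.7 kN (base-metal shear governs)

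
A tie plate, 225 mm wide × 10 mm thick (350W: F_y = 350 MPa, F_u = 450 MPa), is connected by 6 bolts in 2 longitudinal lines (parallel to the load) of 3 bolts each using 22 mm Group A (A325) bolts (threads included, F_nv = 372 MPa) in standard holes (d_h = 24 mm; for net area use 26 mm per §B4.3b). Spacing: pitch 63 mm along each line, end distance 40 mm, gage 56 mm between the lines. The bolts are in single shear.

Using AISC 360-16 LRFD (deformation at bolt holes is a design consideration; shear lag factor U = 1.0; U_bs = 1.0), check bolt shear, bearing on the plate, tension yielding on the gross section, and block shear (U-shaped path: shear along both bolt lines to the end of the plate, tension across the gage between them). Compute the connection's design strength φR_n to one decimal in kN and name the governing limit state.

Bolt shear: A_b = π(22)²/4 = 380.13 mm². φR_n = 0.75 × 372 × 380.13 × 6 × 1 = 636.3 kN.
Bearing (10 mm plate, F_u = 450 MPa): end bolts L_c = 40 − 24/2 = 28, R_n = min(1.2×28×10×450, 2.4×22×10×450) = 151.2 kN/bolt; interior L_c = 63 − 24 = 39, R_n = 210.6 kN/bolt. φR_n = 0.75 × (2×151.2 + 4×210.6) = 858.6 kN.
Tension yield (gross): A_g = 225×10 = 2250 mm². φR_n = 0.90 × 350 × 2250 = 708.8 kN.
Block shear: shear path 2×[40+2×63] = 2×166 mm, A_gv = 3320, A_nv = 2×(166 − 2.5×26)×10 = 2020 mm²; tension across gage: (56 − 1×26)×10 = 300 mm². R_n = min(0.6×450×2020, 0.6×350×3320) + 1.0×450×300 = min(545.4, 697.2) + 135 = 680.4 kN. φR_n = 0.75 × 680.4 = 510.3 kN.
Governing: min(636.3, 858.6, 708.8, 510.3) = 510.3 kN → block shear.

510.3 kN (block shear governs)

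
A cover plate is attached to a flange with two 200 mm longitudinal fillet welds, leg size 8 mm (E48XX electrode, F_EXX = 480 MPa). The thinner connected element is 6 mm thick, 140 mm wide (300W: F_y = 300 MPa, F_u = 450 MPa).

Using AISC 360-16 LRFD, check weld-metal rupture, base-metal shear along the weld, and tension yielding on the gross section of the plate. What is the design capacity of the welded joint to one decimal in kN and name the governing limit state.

226.8 kN (gross-section yield governs)

Weld metal: throat = 0.707×8 = 5.656 mm, L = 2×200 = 400 mm. φR_n = 0.75 × 0.6 × 480 × 5.656 × 400 = 488.7 kN.
Base metal shear (6 mm plate): yield φR_n = 1.0×0.6×300×6×400 = 432.0 kN; rupture φR_n = 0.75×0.6×450×6×400 = 486.0 kN; take 432.0 kN (yield).
Tension yield (gross): A_g = 140×6 = 840 mm². φR_n = 0.90 × 300 × 840 = 226.8 kN.
Governing: min(488.7, 432.0, 226.8) = 226.8 kN → gross-section yield.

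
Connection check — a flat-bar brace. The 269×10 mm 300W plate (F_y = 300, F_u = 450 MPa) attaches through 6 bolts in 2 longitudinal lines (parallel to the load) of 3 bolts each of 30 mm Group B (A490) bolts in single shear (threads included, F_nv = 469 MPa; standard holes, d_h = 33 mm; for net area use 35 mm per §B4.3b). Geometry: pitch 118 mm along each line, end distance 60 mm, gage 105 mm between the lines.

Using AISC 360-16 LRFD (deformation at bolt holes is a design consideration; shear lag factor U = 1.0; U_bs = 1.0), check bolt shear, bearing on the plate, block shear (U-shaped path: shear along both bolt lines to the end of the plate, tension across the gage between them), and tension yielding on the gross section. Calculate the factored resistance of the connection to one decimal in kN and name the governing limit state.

Bolt shear: A_b = π(30)²/4 = 706.86 mm². φR_n = 0.75 × 469 × 706.86 × 6 × 1 = 1491.8 kN.
Bearing (10 mm plate, F_u = 450 MPa): end bolts L_c = 60 − 33/2 = 43.5, R_n = min(1.2×43.5×10×450, 2.4×30×10×450) = 234.9 kN/bolt; interior L_c = 118 − 33 = 85, R_n = 324 kN/bolt. φR_n = 0.75 × (2×234.9 + 4×324) = 1324.4 kN.
Block shear: shear path 2×[60+2×118] = 2×296 mm, A_gv = 5920, A_nv = 2×(296 − 2.5×35)×10 = 4170 mm²; tension across gage: (105 − 1×35)×10 = 700 mm². R_n = min(0.6×450×4170, 0.6×300×5920) + 1.0×450×700 = min(1125.9, 1065.6) + 315 = 1380.6 kN. φR_n = 0.75 × 1380.6 = 1035.5 kN.
Tension yield (gross): A_g = 269×10 = 2690 mm². φR_n = 0.90 × 300 × 2690 = 726.3 kN.
Governing: min(1491.8, 1324.4, 1035.5, 726.3) = 726.3 kN → gross-section yield.

726.3 kN (gross-section yield governs)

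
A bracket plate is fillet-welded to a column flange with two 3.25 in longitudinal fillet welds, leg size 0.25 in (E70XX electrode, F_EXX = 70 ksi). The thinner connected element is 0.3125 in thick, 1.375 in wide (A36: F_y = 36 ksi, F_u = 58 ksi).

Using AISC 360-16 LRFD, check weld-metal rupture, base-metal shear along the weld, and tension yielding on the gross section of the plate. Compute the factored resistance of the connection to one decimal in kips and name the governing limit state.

13.9 kips (gross-section yield governs)

Weld metal: throat = 0.707×0.25 = 0.17675 in, L = 2×3.25 = 6.5 in. φR_n = 0.75 × 0.6 × 70 × 0.17675 × 6.5 = 36.2 kips.
Base metal shear (0.3125 in plate): yield φR_n = 1.0×0.6×36×0.3125×6.5 = 43.9 kips; rupture φR_n = 0.75×0.6×58×0.3125×6.5 = 53.0 kips; take 43.9 kips (yield).
Tension yield (gross): A_g = 1.375×0.3125 = 0.42969 in². φR_n = 0.90 × 36 × 0.42969 = 13.9 kips.
Governing: min(36.2, 43.9, 13.9) = 13.9 kips → gross-section yield.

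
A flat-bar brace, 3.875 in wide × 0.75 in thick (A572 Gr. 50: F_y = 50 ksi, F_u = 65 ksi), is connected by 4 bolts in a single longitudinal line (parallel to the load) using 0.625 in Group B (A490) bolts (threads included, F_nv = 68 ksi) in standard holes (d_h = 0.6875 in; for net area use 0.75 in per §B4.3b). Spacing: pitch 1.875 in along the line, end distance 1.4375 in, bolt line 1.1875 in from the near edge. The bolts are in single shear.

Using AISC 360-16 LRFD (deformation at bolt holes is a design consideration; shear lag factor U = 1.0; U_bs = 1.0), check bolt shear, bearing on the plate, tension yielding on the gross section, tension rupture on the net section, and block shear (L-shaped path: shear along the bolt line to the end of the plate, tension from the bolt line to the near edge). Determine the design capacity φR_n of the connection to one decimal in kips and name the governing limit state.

62.6 kips (bolt shear governs)

Bolt shear: A_b = π(0.625)²/4 = 0.3068 in². φR_n = 0.75 × 68 × 0.3068 × 4 × 1 = 62.6 kips.
Bearing (0.75 in plate, F_u = 65 ksi): end bolts L_c = 1.4375 − 0.6875/2 = 1.09375, R_n = min(1.2×1.09375×0.75×65, 2.4×0.625×0.75×65) = 63.984 kips/bolt; interior L_c = 1.875 − 0.6875 = 1.1875, R_n = 69.469 kips/bolt. φR_n = 0.75 × (1×63.984 + 3×69.469) = 204.3 kips.
Tension yield (gross): A_g = 3.875×0.75 = 2.9063 in². φR_n = 0.90 × 50 × 2.9063 = 130.8 kips.
Tension rupture (net): A_n = (3.875 − 1×0.75)×0.75 = 2.3438 in² (U = 1.0, A_e = A_n). φR_n = 0.75 × 65 × 2.3438 = 114.3 kips.
Block shear: shear path 1×[1.4375+3×1.875] = 1×7.0625 in, A_gv = 5.2969, A_nv = 1×(7.0625 − 3.5×0.75)×0.75 = 3.3281 in²; tension to near edge: (1.1875 − 0.5×0.75)×0.75 = 0.60938 in². R_n = min(0.6×65×3.3281, 0.6×50×5.2969) + 1.0×65×0.60938 = min(129.8, 158.91) + 39.61 = 169.41 kips. φR_n = 0.75 × 169.41 = 127.1 kips.
Governing: min(62.6, 204.3, 130.8, 114.3, 127.1) = 62.6 kips → bolt shear.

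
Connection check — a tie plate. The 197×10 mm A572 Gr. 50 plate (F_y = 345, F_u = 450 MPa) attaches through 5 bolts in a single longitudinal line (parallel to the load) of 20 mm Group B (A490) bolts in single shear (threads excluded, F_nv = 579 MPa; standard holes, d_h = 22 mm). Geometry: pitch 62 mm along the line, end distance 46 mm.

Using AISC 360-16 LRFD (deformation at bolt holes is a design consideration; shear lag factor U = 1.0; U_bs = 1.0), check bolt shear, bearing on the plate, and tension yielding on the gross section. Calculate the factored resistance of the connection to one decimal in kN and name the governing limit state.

Bolt shear: A_b = π(20)²/4 = 314.16 mm². φR_n = 0.75 × 579 × 314.16 × 5 × 1 = 682.1 kN.
Bearing (10 mm plate, F_u = 450 MPa): end bolts L_c = 46 − 22/2 = 35, R_n = min(1.2×35×10×450, 2.4×20×10×450) = 189 kN/bolt; interior L_c = 62 − 22 = 40, R_n = 216 kN/bolt. φR_n = 0.75 × (1×189 + 4×216) = 789.8 kN.
Tension yield (gross): A_g = 197×10 = 1970 mm². φR_n = 0.90 × 345 × 1970 = 611.7 kN.
Governing: min(682.1, 789.8, 611.7) = 611.7 kN → gross-section yield.

611.7 kN (gross-section yield governs)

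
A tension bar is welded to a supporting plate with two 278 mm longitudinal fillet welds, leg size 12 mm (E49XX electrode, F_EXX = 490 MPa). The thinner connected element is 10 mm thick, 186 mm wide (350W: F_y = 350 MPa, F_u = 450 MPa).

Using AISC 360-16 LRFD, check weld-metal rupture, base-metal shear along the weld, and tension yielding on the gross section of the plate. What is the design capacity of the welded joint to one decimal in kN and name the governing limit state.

585.9 kN (gross-section yield governs)

Weld metal: throat = 0.707×12 = 8.484 mm, L = 2×278 = 556 mm. φR_n = 0.75 × 0.6 × 490 × 8.484 × 556 = 1040.1 kN.
Base metal shear (10 mm plate): yield φR_n = 1.0×0.6×350×10×556 = 1167.6 kN; rupture φR_n = 0.75×0.6×450×10×556 = 1125.9 kN; take 1125.9 kN (rupture).
Tension yield (gross): A_g = 186×10 = 1860 mm². φR_n = 0.90 × 350 × 1860 = 585.9 kN.
Governing: min(1040.1, 1125.9, 585.9) = 585.9 kN → gross-section yield.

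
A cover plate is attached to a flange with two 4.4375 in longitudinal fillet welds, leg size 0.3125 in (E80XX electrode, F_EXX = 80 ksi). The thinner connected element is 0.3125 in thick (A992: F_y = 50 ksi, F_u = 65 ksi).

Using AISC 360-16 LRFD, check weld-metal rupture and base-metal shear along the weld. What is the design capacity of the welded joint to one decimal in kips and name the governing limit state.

70.6 kips (weld metal governs)

Weld metal: throat = 0.707×0.3125 = 0.22094 in, L = 2×4.4375 = 8.875 in. φR_n = 0.75 × 0.6 × 80 × 0.22094 × 8.875 = 70.6 kips.
Base metal shear (0.3125 in plate): yield φR_n = 1.0×0.6×50×0.3125×8.875 = 83.2 kips; rupture φR_n = 0.75×0.6×65×0.3125×8.875 = 81.1 kips; take 81.1 kips (rupture).
Governing: min(70.6, 81.1) = 70.6 kips → weld metal.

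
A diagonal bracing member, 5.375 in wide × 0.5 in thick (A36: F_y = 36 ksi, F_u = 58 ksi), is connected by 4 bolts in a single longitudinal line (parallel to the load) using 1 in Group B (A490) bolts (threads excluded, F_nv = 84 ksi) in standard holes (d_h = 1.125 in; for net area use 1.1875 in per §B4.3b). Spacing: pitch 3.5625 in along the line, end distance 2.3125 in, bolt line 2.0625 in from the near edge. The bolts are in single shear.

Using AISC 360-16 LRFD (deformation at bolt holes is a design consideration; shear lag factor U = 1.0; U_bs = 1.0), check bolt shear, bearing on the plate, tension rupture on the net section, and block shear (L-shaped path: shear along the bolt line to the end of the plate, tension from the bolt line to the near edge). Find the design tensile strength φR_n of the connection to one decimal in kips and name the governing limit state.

Bolt shear: A_b = π(1)²/4 = 0.7854 in². φR_n = 0.75 × 84 × 0.7854 × 4 × 1 = 197.9 kips.
Bearing (0.5 in plate, F_u = 58 ksi): end bolts L_c = 2.3125 − 1.125/2 = 1.75, R_n = min(1.2×1.75×0.5×58, 2.4×1×0.5×58) = 60.9 kips/bolt; interior L_c = 3.5625 − 1.125 = 2.4375, R_n = 69.6 kips/bolt. φR_n = 0.75 × (1×60.9 + 3×69.6) = 202.3 kips.
Tension rupture (net): A_n = (5.375 − 1×1.1875)×0.5 = 2.0938 in² (U = 1.0, A_e = A_n). φR_n = 0.75 × 58 × 2.0938 = 91.1 kips.
Block shear: shear path 1×[2.3125+3×3.5625] = 1×13 in, A_gv = 6.5, A_nv = 1×(13 − 3.5×1.1875)×0.5 = 4.4219 in²; tension to near edge: (2.0625 − 0.5×1.1875)×0.5 = 0.73438 in². R_n = min(0.6×58×4.4219, 0.6×36×6.5) + 1.0×58×0.73438 = min(153.88, 140.4) + 42.594 = 182.99 kips. φR_n = 0.75 × 182.99 = 137.2 kips.
Governing: min(197.9, 202.3, 91.1, 137.2) = 91.1 kips → net-section rupture.

91.1 kips (net-section rupture governs)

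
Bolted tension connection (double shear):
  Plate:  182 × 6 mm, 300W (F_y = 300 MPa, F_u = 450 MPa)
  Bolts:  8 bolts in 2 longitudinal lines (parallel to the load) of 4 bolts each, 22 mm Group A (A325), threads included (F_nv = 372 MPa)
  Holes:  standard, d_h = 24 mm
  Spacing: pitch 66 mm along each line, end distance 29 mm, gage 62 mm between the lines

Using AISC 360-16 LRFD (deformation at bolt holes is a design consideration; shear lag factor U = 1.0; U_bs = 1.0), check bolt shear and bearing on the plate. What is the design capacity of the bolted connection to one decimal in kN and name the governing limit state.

695.0 kN (bearing governs)

Bolt shear: A_b = π(22)²/4 = 380.13 mm². φR_n = 0.75 × 372 × 380.13 × 8 × 2 = 1696.9 kN.
Bearing (6 mm plate, F_u = 450 MPa): end bolts L_c = 29 − 24/2 = 17, R_n = min(1.2×17×6×450, 2.4×22×6×450) = 55.08 kN/bolt; interior L_c = 66 − 24 = 42, R_n = 136.08 kN/bolt. φR_n = 0.75 × (2×55.08 + 6×136.08) = 695.0 kN.
Governing: min(1696.9, 695.0) = 695.0 kN → bearing.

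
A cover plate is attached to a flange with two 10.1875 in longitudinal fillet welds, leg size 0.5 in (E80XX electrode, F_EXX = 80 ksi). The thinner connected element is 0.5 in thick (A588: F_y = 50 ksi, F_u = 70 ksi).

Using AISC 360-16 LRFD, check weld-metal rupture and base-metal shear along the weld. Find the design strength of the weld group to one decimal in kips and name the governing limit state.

259.3 kips (weld metal governs)

Weld metal: throat = 0.707×0.5 = 0.3535 in, L = 2×10.1875 = 20.375 in. φR_n = 0.75 × 0.6 × 80 × 0.3535 × 20.375 = 259.3 kips.
Base metal shear (0.5 in plate): yield φR_n = 1.0×0.6×50×0.5×20.375 = 305.6 kips; rupture φR_n = 0.75×0.6×70×0.5×20.375 = 320.9 kips; take 305.6 kips (yield).
Governing: min(259.3, 305.6) = 259.3 kips → weld metal.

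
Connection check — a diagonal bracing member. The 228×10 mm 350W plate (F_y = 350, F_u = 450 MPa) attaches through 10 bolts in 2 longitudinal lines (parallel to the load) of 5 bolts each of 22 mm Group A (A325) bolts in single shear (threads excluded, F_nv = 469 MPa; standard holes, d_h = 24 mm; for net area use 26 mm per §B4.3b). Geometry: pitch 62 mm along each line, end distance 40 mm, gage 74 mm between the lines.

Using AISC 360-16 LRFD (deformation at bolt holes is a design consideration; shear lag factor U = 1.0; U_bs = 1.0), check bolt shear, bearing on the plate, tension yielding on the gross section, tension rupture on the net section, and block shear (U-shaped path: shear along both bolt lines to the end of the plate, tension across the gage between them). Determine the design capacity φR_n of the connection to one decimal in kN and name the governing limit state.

Bolt shear: A_b = π(22)²/4 = 380.13 mm². φR_n = 0.75 × 469 × 380.13 × 10 × 1 = 1337.1 kN.
Bearing (10 mm plate, F_u = 450 MPa): end bolts L_c = 40 − 24/2 = 28, R_n = min(1.2×28×10×450, 2.4×22×10×450) = 151.2 kN/bolt; interior L_c = 62 − 24 = 38, R_n = 205.2 kN/bolt. φR_n = 0.75 × (2×151.2 + 8×205.2) = 1458.0 kN.
Tension yield (gross): A_g = 228×10 = 2280 mm². φR_n = 0.90 × 350 × 2280 = 718.2 kN.
Tension rupture (net): A_n = (228 − 2×26)×10 = 1760 mm² (U = 1.0, A_e = A_n). φR_n = 0.75 × 450 × 1760 = 594.0 kN.
Block shear: shear path 2×[40+4×62] = 2×288 mm, A_gv = 5760, A_nv = 2×(288 − 4.5×26)×10 = 3420 mm²; tension across gage: (74 − 1×26)×10 = 480 mm². R_n = min(0.6×450×3420, 0.6×350×5760) + 1.0×450×480 = min(923.4, 1209.6) + 216 = 1139.4 kN. φR_n = 0.75 × 1139.4 = 854.6 kN.
Governing: min(1337.1, 1458.0, 718.2, 594.0, 854.6) = 594.0 kN → net-section rupture.

594.0 kN (net-section rupture governs)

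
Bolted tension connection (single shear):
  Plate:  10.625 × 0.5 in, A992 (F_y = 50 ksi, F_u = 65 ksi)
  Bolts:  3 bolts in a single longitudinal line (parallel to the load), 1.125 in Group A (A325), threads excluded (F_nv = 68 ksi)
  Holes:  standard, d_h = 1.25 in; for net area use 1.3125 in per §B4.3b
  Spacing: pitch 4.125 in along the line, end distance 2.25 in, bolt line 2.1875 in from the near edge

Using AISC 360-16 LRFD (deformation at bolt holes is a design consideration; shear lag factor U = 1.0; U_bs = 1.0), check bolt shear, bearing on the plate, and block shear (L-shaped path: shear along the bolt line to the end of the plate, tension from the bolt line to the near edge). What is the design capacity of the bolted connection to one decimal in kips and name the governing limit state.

142.9 kips (block shear governs)

Bolt shear: A_b = π(1.125)²/4 = 0.99402 in². φR_n = 0.75 × 68 × 0.99402 × 3 × 1 = 152.1 kips.
Bearing (0.5 in plate, F_u = 65 ksi): end bolts L_c = 2.25 − 1.25/2 = 1.625, R_n = min(1.2×1.625×0.5×65, 2.4×1.125×0.5×65) = 63.375 kips/bolt; interior L_c = 4.125 − 1.25 = 2.875, R_n = 87.75 kips/bolt. φR_n = 0.75 × (1×63.375 + 2×87.75) = 179.2 kips.
Block shear: shear path 1×[2.25+2×4.125] = 1×10.5 in, A_gv = 5.25, A_nv = 1×(10.5 − 2.5×1.3125)×0.5 = 3.6094 in²; tension to near edge: (2.1875 − 0.5×1.3125)×0.5 = 0.76563 in². R_n = min(0.6×65×3.6094, 0.6×50×5.25) + 1.0×65×0.76563 = min(140.77, 157.5) + 49.766 = 190.54 kips. φR_n = 0.75 × 190.54 = 142.9 kips.
Governing: min(152.1, 179.2, 142.9) = 142.9 kips → block shear.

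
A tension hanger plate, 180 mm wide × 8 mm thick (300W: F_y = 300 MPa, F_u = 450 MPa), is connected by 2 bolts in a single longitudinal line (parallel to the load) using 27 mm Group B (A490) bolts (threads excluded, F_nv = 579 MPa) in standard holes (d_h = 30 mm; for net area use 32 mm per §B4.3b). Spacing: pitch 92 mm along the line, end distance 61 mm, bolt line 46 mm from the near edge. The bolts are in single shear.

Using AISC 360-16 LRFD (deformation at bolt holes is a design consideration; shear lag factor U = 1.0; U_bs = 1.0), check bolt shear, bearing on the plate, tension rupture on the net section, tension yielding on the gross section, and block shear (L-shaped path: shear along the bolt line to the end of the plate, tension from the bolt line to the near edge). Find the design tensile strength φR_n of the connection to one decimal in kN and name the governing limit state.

Bolt shear: A_b = π(27)²/4 = 572.56 mm². φR_n = 0.75 × 579 × 572.56 × 2 × 1 = 497.3 kN.
Bearing (8 mm plate, F_u = 450 MPa): end bolts L_c = 61 − 30/2 = 46, R_n = min(1.2×46×8×450, 2.4×27×8×450) = 198.72 kN/bolt; interior L_c = 92 − 30 = 62, R_n = 233.28 kN/bolt. φR_n = 0.75 × (1×198.72 + 1×233.28) = 324.0 kN.
Tension rupture (net): A_n = (180 − 1×32)×8 = 1184 mm² (U = 1.0, A_e = A_n). φR_n = 0.75 × 450 × 1184 = 399.6 kN.
Tension yield (gross): A_g = 180×8 = 1440 mm². φR_n = 0.90 × 300 × 1440 = 388.8 kN.
Block shear: shear path 1×[61+1×92] = 1×153 mm, A_gv = 1224, A_nv = 1×(153 − 1.5×32)×8 = 840 mm²; tension to near edge: (46 − 0.5×32)×8 = 240 mm². R_n = min(0.6×450×840, 0.6×300×1224) + 1.0×450×240 = min(226.8, 220.32) + 108 = 328.32 kN. φR_n = 0.75 × 328.32 = 246.2 kN.
Governing: min(497.3, 324.0, 399.6, 388.8, 246.2) = 246.2 kN → block shear.

246.2 kN (block shear governs)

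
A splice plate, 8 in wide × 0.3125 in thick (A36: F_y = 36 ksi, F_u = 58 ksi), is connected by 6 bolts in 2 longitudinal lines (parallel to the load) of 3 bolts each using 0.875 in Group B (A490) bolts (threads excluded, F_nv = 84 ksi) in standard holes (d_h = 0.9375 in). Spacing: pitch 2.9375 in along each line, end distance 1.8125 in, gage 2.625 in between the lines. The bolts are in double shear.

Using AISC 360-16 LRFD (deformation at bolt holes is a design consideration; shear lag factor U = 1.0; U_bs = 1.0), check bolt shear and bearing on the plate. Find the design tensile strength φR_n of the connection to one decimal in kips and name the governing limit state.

Bolt shear: A_b = π(0.875)²/4 = 0.60132 in². φR_n = 0.75 × 84 × 0.60132 × 6 × 2 = 454.6 kips.
Bearing (0.3125 in plate, F_u = 58 ksi): end bolts L_c = 1.8125 − 0.9375/2 = 1.34375, R_n = min(1.2×1.34375×0.3125×58, 2.4×0.875×0.3125×58) = 29.227 kips/bolt; interior L_c = 2.9375 − 0.9375 = 2, R_n = 38.063 kips/bolt. φR_n = 0.75 × (2×29.227 + 4×38.063) = 158.0 kips.
Governing: min(454.6, 158.0) = 158.0 kips → bearing.

158.0 kips (bearing governs)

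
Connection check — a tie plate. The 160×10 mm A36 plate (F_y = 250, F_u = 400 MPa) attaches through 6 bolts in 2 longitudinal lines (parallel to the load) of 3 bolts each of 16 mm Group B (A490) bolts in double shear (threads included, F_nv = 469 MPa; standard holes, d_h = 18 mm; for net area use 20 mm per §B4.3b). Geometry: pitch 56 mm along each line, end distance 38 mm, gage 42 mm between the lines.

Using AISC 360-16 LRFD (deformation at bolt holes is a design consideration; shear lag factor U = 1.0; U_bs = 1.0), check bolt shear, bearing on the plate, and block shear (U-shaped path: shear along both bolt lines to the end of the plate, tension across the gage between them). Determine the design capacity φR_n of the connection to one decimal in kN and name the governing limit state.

Bolt shear: A_b = π(16)²/4 = 201.06 mm². φR_n = 0.75 × 469 × 201.06 × 6 × 2 = 848.7 kN.
Bearing (10 mm plate, F_u = 400 MPa): end bolts L_c = 38 − 18/2 = 29, R_n = min(1.2×29×10×400, 2.4×16×10×400) = 139.2 kN/bolt; interior L_c = 56 − 18 = 38, R_n = 153.6 kN/bolt. φR_n = 0.75 × (2×139.2 + 4×153.6) = 669.6 kN.
Block shear: shear path 2×[38+2×56] = 2×150 mm, A_gv = 3000, A_nv = 2×(150 − 2.5×20)×10 = 2000 mm²; tension across gage: (42 − 1×20)×10 = 220 mm². R_n = min(0.6×400×2000, 0.6×250×3000) + 1.0×400×220 = min(480, 450) + 88 = 538 kN. φR_n = 0.75 × 538 = 403.5 kN.
Governing: min(848.7, 669.6, 403.5) = 403.5 kN → block shear.

403.5 kN (block shear governs)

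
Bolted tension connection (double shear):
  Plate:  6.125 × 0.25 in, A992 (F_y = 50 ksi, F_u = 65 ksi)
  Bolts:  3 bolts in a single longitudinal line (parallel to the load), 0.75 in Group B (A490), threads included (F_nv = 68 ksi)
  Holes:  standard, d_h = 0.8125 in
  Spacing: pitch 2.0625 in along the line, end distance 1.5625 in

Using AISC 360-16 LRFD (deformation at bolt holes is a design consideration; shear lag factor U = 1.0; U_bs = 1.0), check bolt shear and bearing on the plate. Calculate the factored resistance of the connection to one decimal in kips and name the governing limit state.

53.5 kips (bearing governs)

Bolt shear: A_b = π(0.75)²/4 = 0.44179 in². φR_n = 0.75 × 68 × 0.44179 × 3 × 2 = 135.2 kips.
Bearing (0.25 in plate, F_u = 65 ksi): end bolts L_c = 1.5625 − 0.8125/2 = 1.15625, R_n = min(1.2×1.15625×0.25×65, 2.4×0.75×0.25×65) = 22.547 kips/bolt; interior L_c = 2.0625 − 0.8125 = 1.25, R_n = 24.375 kips/bolt. φR_n = 0.75 × (1×22.547 + 2×24.375) = 53.5 kips.
Governing: min(135.2, 53.5) = 53.5 kips → bearing.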